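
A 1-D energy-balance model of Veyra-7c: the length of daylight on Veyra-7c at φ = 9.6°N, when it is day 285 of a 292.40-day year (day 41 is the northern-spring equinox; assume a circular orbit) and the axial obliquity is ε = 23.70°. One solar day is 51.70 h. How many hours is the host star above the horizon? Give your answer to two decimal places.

Solar longitude: λ_s = 360° × (285 − 41)/292.40 = 300.410°.
sin δ = sin 23.70° × sin 300.410° = -0.34665, so δ = -20.282°.
cos H₀ = −tan φ · tan δ = −tan(+9.6°) × tan(-20.282°) = 0.0625, so H₀ = 1.5082 rad = 86.42°.
Daylight = 2H₀/(2π) × 51.70 h = (1.5082/π) × 51.70 = 24.82 h.

24.82 h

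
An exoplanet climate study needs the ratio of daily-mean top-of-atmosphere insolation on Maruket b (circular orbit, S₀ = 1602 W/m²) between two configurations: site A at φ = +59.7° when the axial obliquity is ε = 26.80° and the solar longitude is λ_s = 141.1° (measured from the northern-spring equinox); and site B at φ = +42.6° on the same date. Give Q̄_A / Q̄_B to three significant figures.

Q̄_A / Q̄_B ≈ 0.901

— Configuration A (φ=+59.7°):
Solar declination: sin δ = sin ε · sin λ_s = sin 26.80° × sin 141.1° = 0.28313, so δ = +16.447°.
cos H₀ = −tan(+59.7°) tan(+16.447°) = -0.5052, H₀ = 2.1004 rad.
Bracket: H₀ sin φ sin δ + cos φ cos δ sin H₀ = 2.1004×0.86340×0.28313 + 0.50453×0.95908×0.86300 = 0.513452 + 0.417592 = 0.931044.
Q̄ = (S₀/π) × [bracket] = (1602/π) × 0.931044 = 474.77 W/m².
— Configuration B (φ=+42.6°):
cos H₀ = −tan(+42.6°) tan(+16.447°) = -0.2715, H₀ = 1.8457 rad.
Bracket: H₀ sin φ sin δ + cos φ cos δ sin H₀ = 1.8457×0.67688×0.28313 + 0.73610×0.95908×0.96245 = 0.353719 + 0.679469 = 1.033188.
Q̄ = (S₀/π) × [bracket] = (1602/π) × 1.033188 = 526.86 W/m².
Ratio Q̄_A / Q̄_B = 474.77 / 526.86 = 0.9011.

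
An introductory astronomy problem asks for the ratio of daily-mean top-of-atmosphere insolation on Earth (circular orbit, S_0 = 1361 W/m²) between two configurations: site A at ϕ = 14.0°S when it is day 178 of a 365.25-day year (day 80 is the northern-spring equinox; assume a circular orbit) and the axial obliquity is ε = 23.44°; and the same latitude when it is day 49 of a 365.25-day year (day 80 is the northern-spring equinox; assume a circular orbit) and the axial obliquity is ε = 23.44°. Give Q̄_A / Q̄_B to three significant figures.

Q̄_A / Q̄_B ≈ 0.726

— Configuration A (ϕ=-14.0°):
Solar longitude: L_s = 360° × (178 − 80)/365.25 = 96.591°.
sin δ = sin 23.44° × sin 96.591° = 0.39516, so δ = +23.276°.
cos h₀ = −tan(-14.0°) tan(+23.276°) = 0.1073, h₀ = 1.4633 rad.
Bracket: h₀ sin ϕ sin δ + cos ϕ cos δ sin h₀ = 1.4633×-0.24192×0.39516 + 0.97030×0.91861×0.99423 = -0.139887 + 0.886184 = 0.746297.
Q̄ = (S_0/π) × [bracket] = (1361/π) × 0.746297 = 323.31 W/m².
— Configuration B (ϕ=-14.0°):
Solar longitude: L_s = 360° × (49 − 80)/365.25 = -30.554°, i.e. -30.554° + 360° = 329.446°.
sin δ = sin 23.44° × sin 329.446° = -0.20222, so δ = -11.667°.
cos h₀ = −tan(-14.0°) tan(-11.667°) = -0.0515, h₀ = 1.6223 rad.
Bracket: h₀ sin ϕ sin δ + cos ϕ cos δ sin h₀ = 1.6223×-0.24192×-0.20222 + 0.97030×0.97934×0.99867 = 0.079365 + 0.948990 = 1.028355.
Q̄ = (S_0/π) × [bracket] = (1361/π) × 1.028355 = 445.50 W/m².
Ratio Q̄_A / Q̄_B = 323.31 / 445.50 = 0.7257.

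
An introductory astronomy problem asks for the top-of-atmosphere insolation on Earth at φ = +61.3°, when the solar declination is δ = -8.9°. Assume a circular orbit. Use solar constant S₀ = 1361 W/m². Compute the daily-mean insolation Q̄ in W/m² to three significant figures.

Q̄ ≈ 122 W/m²

cos H₀ = −tan(+61.3°) tan(-8.900°) = 0.2860, H₀ = 1.2807 rad.
Bracket: H₀ sin φ sin δ + cos φ cos δ sin H₀ = 1.2807×0.87715×-0.15471 + 0.48022×0.98796×0.95822 = -0.173796 + 0.454616 = 0.280820.
Q̄ = (S₀/π) × [bracket] = (1361/π) × 0.280820 = 121.7 W/m².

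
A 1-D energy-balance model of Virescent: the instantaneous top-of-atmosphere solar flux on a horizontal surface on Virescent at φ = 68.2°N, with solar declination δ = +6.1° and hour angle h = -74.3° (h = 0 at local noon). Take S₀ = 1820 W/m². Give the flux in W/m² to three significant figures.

361 W/m²

cos θ_z = sin φ sin δ + cos φ cos δ cos h = 0.098665 + 0.099923 = 0.198588.
Flux = S₀ · cos θ_z = 1820 × 0.198588 = 361.4 W/m².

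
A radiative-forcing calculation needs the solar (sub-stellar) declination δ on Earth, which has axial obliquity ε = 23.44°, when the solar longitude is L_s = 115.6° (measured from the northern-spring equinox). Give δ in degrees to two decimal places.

sin δ = sin ε · sin L_s = sin 23.44° × sin 115.6° = 0.358739.
δ = arcsin(0.358739) = +21.02°.

δ = +21.02°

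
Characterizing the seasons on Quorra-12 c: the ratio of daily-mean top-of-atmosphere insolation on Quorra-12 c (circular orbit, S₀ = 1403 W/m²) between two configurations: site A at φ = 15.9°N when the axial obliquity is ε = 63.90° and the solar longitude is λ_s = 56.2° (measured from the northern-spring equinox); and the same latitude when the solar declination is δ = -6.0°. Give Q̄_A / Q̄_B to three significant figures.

Q̄_A / Q̄_B ≈ 1.09

— Configuration A (φ=+15.9°):
Solar declination: sin δ = sin ε · sin λ_s = sin 63.90° × sin 56.2° = 0.74625, so δ = +48.266°.
cos H₀ = −tan(+15.9°) tan(+48.266°) = -0.3193, H₀ = 1.8958 rad.
Bracket: H₀ sin φ sin δ + cos φ cos δ sin H₀ = 1.8958×0.27396×0.74625 + 0.96174×0.66567×0.94764 = 0.387582 + 0.606681 = 0.994263.
Q̄ = (S₀/π) × [bracket] = (1403/π) × 0.994263 = 444.03 W/m².
— Configuration B (φ=+15.9°):
cos H₀ = −tan(+15.9°) tan(-6.000°) = 0.0299, H₀ = 1.5409 rad.
Bracket: H₀ sin φ sin δ + cos φ cos δ sin H₀ = 1.5409×0.27396×-0.10453 + 0.96174×0.99452×0.99955 = -0.044127 + 0.956039 = 0.911912.
Q̄ = (S₀/π) × [bracket] = (1403/π) × 0.911912 = 407.25 W/m².
Ratio Q̄_A / Q̄_B = 444.03 / 407.25 = 1.090.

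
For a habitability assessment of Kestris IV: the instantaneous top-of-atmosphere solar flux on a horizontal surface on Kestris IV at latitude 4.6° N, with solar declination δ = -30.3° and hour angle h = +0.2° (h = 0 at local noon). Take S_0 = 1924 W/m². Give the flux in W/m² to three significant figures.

1.58e+03 W/m²

cos θ_z = sin ϕ sin δ + cos ϕ cos δ cos h = -0.040463 + 0.860609 = 0.820146.
Flux = S_0 · cos θ_z = 1924 × 0.820146 = 1578 W/m².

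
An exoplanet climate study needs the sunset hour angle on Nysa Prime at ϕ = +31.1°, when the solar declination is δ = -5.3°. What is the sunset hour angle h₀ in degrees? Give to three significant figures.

cos h₀ = −tan ϕ · tan δ = −tan(+31.1°) × tan(-5.300°) = 0.0560, so h₀ = 1.5148 rad = 86.79°.

h₀ = 86.8°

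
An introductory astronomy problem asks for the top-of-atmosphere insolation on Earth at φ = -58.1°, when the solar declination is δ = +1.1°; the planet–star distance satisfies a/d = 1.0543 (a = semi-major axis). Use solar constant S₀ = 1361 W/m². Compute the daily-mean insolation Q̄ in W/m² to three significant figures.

Q̄ ≈ 242 W/m²

cos H₀ = −tan(-58.1°) tan(+1.100°) = 0.0308, H₀ = 1.5399 rad.
Bracket: H₀ sin φ sin δ + cos φ cos δ sin H₀ = 1.5399×-0.84897×0.01920 + 0.52844×0.99982×0.99952 = -0.025101 + 0.528091 = 0.502990.
Inverse-square distance factor (a/d)² = 1.0543² = 1.111548.
Q̄ = (S₀/π) × 1.111548 × [bracket] = (1361/π) × 1.111548 × 0.502990 = 242.2 W/m².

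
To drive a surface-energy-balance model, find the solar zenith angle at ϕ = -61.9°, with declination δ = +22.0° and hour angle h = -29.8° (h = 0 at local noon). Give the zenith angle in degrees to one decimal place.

cos θ_z = sin ϕ sin δ + cos ϕ cos δ cos h = -0.330451 + 0.378966 = 0.048515.
θ_z = arccos(0.048515) = 87.2°.

θ_z = 87.2°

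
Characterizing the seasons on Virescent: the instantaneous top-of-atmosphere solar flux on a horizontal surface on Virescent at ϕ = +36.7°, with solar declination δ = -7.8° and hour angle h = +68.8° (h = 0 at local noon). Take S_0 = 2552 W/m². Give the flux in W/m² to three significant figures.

526 W/m²

cos θ_z = sin ϕ sin δ + cos ϕ cos δ cos h = -0.081107 + 0.287259 = 0.206152.
Flux = S_0 · cos θ_z = 2552 × 0.206152 = 526.1 W/m².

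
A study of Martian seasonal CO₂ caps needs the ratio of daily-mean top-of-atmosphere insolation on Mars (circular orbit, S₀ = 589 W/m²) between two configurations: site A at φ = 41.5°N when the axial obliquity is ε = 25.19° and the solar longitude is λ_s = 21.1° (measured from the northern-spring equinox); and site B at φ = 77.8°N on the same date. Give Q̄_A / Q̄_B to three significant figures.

Q̄_A / Q̄_B ≈ 1.81

— Configuration A (φ=+41.5°):
Solar declination: sin δ = sin ε · sin λ_s = sin 25.19° × sin 21.1° = 0.15322, so δ = +8.814°.
cos H₀ = −tan(+41.5°) tan(+8.814°) = -0.1372, H₀ = 1.7084 rad.
Bracket: H₀ sin φ sin δ + cos φ cos δ sin H₀ = 1.7084×0.66262×0.15322 + 0.74896×0.98819×0.99055 = 0.173448 + 0.733121 = 0.906569.
Q̄ = (S₀/π) × [bracket] = (589/π) × 0.906569 = 169.97 W/m².
— Configuration B (φ=+77.8°):
cos H₀ = −tan(+77.8°) tan(+8.814°) = -0.7171, H₀ = 2.3705 rad.
Bracket: H₀ sin φ sin δ + cos φ cos δ sin H₀ = 2.3705×0.97742×0.15322 + 0.21132×0.98819×0.69692 = 0.355007 + 0.145534 = 0.500541.
Q̄ = (S₀/π) × [bracket] = (589/π) × 0.500541 = 93.844 W/m².
Ratio Q̄_A / Q̄_B = 169.97 / 93.844 = 1.811.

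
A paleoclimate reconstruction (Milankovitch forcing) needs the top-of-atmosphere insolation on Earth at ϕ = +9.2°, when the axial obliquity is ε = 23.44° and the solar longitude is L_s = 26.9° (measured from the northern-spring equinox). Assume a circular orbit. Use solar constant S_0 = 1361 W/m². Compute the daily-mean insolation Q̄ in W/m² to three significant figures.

Solar declination: sin δ = sin ε · sin L_s = sin 23.44° × sin 26.9° = 0.17997, so δ = +10.368°.
cos h₀ = −tan(+9.2°) tan(+10.368°) = -0.0296, h₀ = 1.6004 rad.
Bracket: h₀ sin ϕ sin δ + cos ϕ cos δ sin h₀ = 1.6004×0.15988×0.17997 + 0.98714×0.98367×0.99956 = 0.046049 + 0.970593 = 1.016642.
Q̄ = (S_0/π) × [bracket] = (1361/π) × 1.016642 = 440.4 W/m².

Q̄ ≈ 440 W/m²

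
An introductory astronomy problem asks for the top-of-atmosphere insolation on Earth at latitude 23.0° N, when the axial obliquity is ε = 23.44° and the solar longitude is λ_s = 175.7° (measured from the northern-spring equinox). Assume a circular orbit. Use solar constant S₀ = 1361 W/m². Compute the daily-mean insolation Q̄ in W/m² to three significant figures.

Solar declination: sin δ = sin ε · sin λ_s = sin 23.44° × sin 175.7° = 0.02983, so δ = +1.709°.
cos H₀ = −tan(+23.0°) tan(+1.709°) = -0.0127, H₀ = 1.5835 rad.
Bracket: H₀ sin φ sin δ + cos φ cos δ sin H₀ = 1.5835×0.39073×0.02983 + 0.92050×0.99956×0.99992 = 0.018456 + 0.920021 = 0.938477.
Q̄ = (S₀/π) × [bracket] = (1361/π) × 0.938477 = 406.6 W/m².

Q̄ ≈ 407 W/m²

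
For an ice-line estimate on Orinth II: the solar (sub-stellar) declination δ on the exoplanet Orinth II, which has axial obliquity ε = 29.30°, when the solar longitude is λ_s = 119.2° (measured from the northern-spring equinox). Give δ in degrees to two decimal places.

δ = +25.29°

sin δ = sin ε · sin λ_s = sin 29.30° × sin 119.2° = 0.427193.
δ = arcsin(0.427193) = +25.29°.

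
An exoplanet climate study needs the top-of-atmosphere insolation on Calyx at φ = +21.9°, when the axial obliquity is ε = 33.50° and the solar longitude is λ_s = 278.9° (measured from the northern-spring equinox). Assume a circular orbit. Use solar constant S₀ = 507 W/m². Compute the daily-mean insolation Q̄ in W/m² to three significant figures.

Solar declination: sin δ = sin ε · sin λ_s = sin 33.50° × sin 278.9° = -0.54529, so δ = -33.045°.
cos H₀ = −tan(+21.9°) tan(-33.045°) = 0.2615, H₀ = 1.3062 rad.
Bracket: H₀ sin φ sin δ + cos φ cos δ sin H₀ = 1.3062×0.37299×-0.54529 + 0.92784×0.83825×0.96520 = -0.265665 + 0.750696 = 0.485031.
Q̄ = (S₀/π) × [bracket] = (507/π) × 0.485031 = 78.28 W/m².

Q̄ ≈ 78.3 W/m²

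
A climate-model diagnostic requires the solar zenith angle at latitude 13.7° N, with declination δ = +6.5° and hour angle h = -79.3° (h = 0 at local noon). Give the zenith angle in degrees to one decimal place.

cos θ_z = sin ϕ sin δ + cos ϕ cos δ cos h = 0.026811 + 0.179225 = 0.206036.
θ_z = arccos(0.206036) = 78.1°.

θ_z = 78.1°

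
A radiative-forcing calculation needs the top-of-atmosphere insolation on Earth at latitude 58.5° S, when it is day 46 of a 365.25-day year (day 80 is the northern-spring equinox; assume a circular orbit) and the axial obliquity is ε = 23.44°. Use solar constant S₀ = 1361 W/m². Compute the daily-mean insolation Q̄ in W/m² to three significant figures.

Solar longitude: λ_s = 360° × (46 − 80)/365.25 = -33.511°, i.e. -33.511° + 360° = 326.489°.
sin δ = sin 23.44° × sin 326.489° = -0.21962, so δ = -12.687°.
cos H₀ = −tan(-58.5°) tan(-12.687°) = -0.3674, H₀ = 1.9470 rad.
Bracket: H₀ sin φ sin δ + cos φ cos δ sin H₀ = 1.9470×-0.85264×-0.21962 + 0.52250×0.97559×0.93008 = 0.364589 + 0.474104 = 0.838693.
Q̄ = (S₀/π) × [bracket] = (1361/π) × 0.838693 = 363.3 W/m².

Q̄ ≈ 363 W/m²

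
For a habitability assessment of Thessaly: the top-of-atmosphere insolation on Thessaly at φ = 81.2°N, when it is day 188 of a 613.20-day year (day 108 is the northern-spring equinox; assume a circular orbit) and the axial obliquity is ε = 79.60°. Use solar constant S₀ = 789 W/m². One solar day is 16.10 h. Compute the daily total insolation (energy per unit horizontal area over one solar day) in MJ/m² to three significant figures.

Solar longitude: λ_s = 360° × (188 − 108)/613.20 = 46.967°.
sin δ = sin 79.60° × sin 46.967° = 0.71895, so δ = +45.968°.
cos H₀ = −tan(+81.2°) tan(+45.968°) = -6.6816 ≤ −1 ⇒ polar day, H₀ = π.
Bracket: H₀ sin φ sin δ + cos φ cos δ sin H₀ = 3.1416×0.98823×0.71895 + 0.15299×0.69506×0.00000 = 2.232069 + 0.000000 = 2.232069.
Q̄ = (S₀/π) × [bracket] = (789/π) × 2.232069 = 560.58 W/m².
Daily total = Q̄ × 16.10 h × 3600 s/h = 560.58 × 16.10 × 3600 / 10⁶ = 32.49 MJ/m².

32.5 MJ/m²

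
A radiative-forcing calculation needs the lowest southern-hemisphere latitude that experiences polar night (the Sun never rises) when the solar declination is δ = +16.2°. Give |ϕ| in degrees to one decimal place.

Polar night requires cos h₀ = −tan ϕ tan δ ≥ 1, i.e. tan ϕ tan δ ≤ −1.
The boundary is |tan ϕ| · |tan δ| = 1, so |ϕ| = 90° − |δ| = 90° − 16.2° = 73.8° in the southern hemisphere.

|ϕ| = 73.8°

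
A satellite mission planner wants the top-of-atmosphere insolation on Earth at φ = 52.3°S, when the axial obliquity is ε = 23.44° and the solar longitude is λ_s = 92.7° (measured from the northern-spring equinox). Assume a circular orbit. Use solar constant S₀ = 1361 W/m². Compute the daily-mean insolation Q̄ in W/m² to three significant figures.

Q̄ ≈ 68.4 W/m²

Solar declination: sin δ = sin ε · sin λ_s = sin 23.44° × sin 92.7° = 0.39735, so δ = +23.412°.
cos H₀ = −tan(-52.3°) tan(+23.412°) = 0.5602, H₀ = 0.9761 rad.
Bracket: H₀ sin φ sin δ + cos φ cos δ sin H₀ = 0.9761×-0.79122×0.39735 + 0.61153×0.91767×0.82834 = -0.306877 + 0.464850 = 0.157973.
Q̄ = (S₀/π) × [bracket] = (1361/π) × 0.157973 = 68.44 W/m².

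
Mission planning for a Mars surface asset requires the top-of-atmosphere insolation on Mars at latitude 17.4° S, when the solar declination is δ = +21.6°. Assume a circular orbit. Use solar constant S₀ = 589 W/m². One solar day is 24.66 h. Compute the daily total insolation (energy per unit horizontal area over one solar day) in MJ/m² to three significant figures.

12.0 MJ/m²

cos H₀ = −tan(-17.4°) tan(+21.600°) = 0.1241, H₀ = 1.4464 rad.
Bracket: H₀ sin φ sin δ + cos φ cos δ sin H₀ = 1.4464×-0.29904×0.36812 + 0.95424×0.92978×0.99227 = -0.159223 + 0.880375 = 0.721152.
Q̄ = (S₀/π) × [bracket] = (589/π) × 0.721152 = 135.20 W/m².
Daily total = Q̄ × 24.66 h × 3600 s/h = 135.20 × 24.66 × 3600 / 10⁶ = 12.00 MJ/m².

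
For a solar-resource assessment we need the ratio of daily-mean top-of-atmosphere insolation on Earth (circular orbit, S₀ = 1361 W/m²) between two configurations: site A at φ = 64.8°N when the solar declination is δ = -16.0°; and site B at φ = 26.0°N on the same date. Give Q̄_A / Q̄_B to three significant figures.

Q̄_A / Q̄_B ≈ 0.141

— Configuration A (φ=+64.8°):
cos H₀ = −tan(+64.8°) tan(-16.000°) = 0.6094, H₀ = 0.9155 rad.
Bracket: H₀ sin φ sin δ + cos φ cos δ sin H₀ = 0.9155×0.90483×-0.27564 + 0.42578×0.96126×0.79289 = -0.228332 + 0.324518 = 0.096186.
Q̄ = (S₀/π) × [bracket] = (1361/π) × 0.096186 = 41.670 W/m².
— Configuration B (φ=+26.0°):
cos H₀ = −tan(+26.0°) tan(-16.000°) = 0.1399, H₀ = 1.4305 rad.
Bracket: H₀ sin φ sin δ + cos φ cos δ sin H₀ = 1.4305×0.43837×-0.27564 + 0.89879×0.96126×0.99017 = -0.172851 + 0.855478 = 0.682627.
Q̄ = (S₀/π) × [bracket] = (1361/π) × 0.682627 = 295.73 W/m².
Ratio Q̄_A / Q̄_B = 41.670 / 295.73 = 0.1409.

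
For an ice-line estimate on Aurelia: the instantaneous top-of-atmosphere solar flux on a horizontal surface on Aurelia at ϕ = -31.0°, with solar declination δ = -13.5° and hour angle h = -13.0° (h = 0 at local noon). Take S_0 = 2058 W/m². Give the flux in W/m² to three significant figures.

cos θ_z = sin ϕ sin δ + cos ϕ cos δ cos h = 0.120233 + 0.812122 = 0.932355.
Flux = S_0 · cos θ_z = 2058 × 0.932355 = 1919 W/m².

1.92e+03 W/m²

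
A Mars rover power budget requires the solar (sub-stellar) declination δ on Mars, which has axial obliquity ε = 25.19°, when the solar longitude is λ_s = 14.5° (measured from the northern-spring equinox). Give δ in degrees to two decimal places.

δ = +6.12°

sin δ = sin ε · sin λ_s = sin 25.19° × sin 14.5° = 0.106567.
δ = arcsin(0.106567) = +6.12°.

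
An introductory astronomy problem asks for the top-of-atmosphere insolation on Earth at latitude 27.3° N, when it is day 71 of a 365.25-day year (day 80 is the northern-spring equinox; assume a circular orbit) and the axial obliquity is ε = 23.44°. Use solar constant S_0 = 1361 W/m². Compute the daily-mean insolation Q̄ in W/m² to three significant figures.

Solar longitude: L_s = 360° × (71 − 80)/365.25 = -8.871°, i.e. -8.871° + 360° = 351.129°.
sin δ = sin 23.44° × sin 351.129° = -0.06134, so δ = -3.517°.
cos h₀ = −tan(+27.3°) tan(-3.517°) = 0.0317, h₀ = 1.5391 rad.
Bracket: h₀ sin ϕ sin δ + cos ϕ cos δ sin h₀ = 1.5391×0.45865×-0.06134 + 0.88862×0.99812×0.99950 = -0.043300 + 0.886506 = 0.843206.
Q̄ = (S_0/π) × [bracket] = (1361/π) × 0.843206 = 365.3 W/m².

Q̄ ≈ 365 W/m²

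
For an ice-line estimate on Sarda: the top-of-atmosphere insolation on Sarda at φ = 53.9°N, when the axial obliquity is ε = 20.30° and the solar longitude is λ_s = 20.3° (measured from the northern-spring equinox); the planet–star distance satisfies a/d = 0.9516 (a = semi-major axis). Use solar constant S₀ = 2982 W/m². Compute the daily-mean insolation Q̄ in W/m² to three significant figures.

Q̄ ≈ 641 W/m²

Solar declination: sin δ = sin ε · sin λ_s = sin 20.30° × sin 20.3° = 0.12036, so δ = +6.913°.
cos H₀ = −tan(+53.9°) tan(+6.913°) = -0.1663, H₀ = 1.7378 rad.
Bracket: H₀ sin φ sin δ + cos φ cos δ sin H₀ = 1.7378×0.80799×0.12036 + 0.58920×0.99273×0.98608 = 0.169000 + 0.576774 = 0.745774.
Inverse-square distance factor (a/d)² = 0.9516² = 0.905543.
Q̄ = (S₀/π) × 0.905543 × [bracket] = (2982/π) × 0.905543 × 0.745774 = 641.0 W/m².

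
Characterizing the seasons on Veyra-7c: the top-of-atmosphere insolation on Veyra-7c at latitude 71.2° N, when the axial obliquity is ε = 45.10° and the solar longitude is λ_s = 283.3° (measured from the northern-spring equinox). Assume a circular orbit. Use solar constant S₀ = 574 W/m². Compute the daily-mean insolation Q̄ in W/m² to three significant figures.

Q̄ ≈ 0.00 W/m²

Solar declination: sin δ = sin ε · sin λ_s = sin 45.10° × sin 283.3° = -0.68934, so δ = -43.578°.
cos H₀ = −tan(+71.2°) tan(-43.578°) = 2.7952 ≥ 1 ⇒ polar night, H₀ = 0 and Q̄ = 0.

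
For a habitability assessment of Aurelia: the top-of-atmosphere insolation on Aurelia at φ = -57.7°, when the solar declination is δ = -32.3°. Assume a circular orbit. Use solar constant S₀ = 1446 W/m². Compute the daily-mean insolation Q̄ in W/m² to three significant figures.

Q̄ ≈ 653 W/m²

cos H₀ = −tan(-57.7°) tan(-32.300°) = -1.0000, H₀ = 3.1416 rad.
Bracket: H₀ sin φ sin δ + cos φ cos δ sin H₀ = 3.1416×-0.84526×-0.53435 + 0.53435×0.84526×0.00000 = 1.418950 + 0.000000 = 1.418950.
Q̄ = (S₀/π) × [bracket] = (1446/π) × 1.418950 = 653.1 W/m².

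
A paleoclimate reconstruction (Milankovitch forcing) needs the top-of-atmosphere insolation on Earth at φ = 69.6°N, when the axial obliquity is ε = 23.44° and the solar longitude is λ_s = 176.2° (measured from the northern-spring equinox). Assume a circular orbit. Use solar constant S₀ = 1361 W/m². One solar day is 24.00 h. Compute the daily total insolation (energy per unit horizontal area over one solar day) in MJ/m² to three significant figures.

Solar declination: sin δ = sin ε · sin λ_s = sin 23.44° × sin 176.2° = 0.02636, so δ = +1.511°.
cos H₀ = −tan(+69.6°) tan(+1.511°) = -0.0709, H₀ = 1.6418 rad.
Bracket: H₀ sin φ sin δ + cos φ cos δ sin H₀ = 1.6418×0.93728×0.02636 + 0.34857×0.99965×0.99748 = 0.040563 + 0.347570 = 0.388133.
Q̄ = (S₀/π) × [bracket] = (1361/π) × 0.388133 = 168.15 W/m².
Daily total = Q̄ × 24.00 h × 3600 s/h = 168.15 × 24.00 × 3600 / 10⁶ = 14.53 MJ/m².

14.5 MJ/m²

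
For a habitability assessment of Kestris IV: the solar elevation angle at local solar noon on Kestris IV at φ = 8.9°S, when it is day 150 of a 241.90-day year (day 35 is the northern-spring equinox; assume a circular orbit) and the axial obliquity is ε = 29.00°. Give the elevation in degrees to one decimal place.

76.8°

Solar longitude: λ_s = 360° × (150 − 35)/241.90 = 171.145°.
sin δ = sin 29.00° × sin 171.145° = 0.07463, so δ = +4.280°.
At local noon the hour angle is zero, so the zenith angle equals |φ − δ| = |-8.9° − (+4.280°)| = 13.180°.
Elevation = 90° − 13.180° = 76.8°.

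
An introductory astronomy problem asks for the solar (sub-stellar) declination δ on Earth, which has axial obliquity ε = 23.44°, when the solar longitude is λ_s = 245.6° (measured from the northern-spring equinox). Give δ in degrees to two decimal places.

δ = -21.24°

sin δ = sin ε · sin λ_s = sin 23.44° × sin 245.6° = -0.362259.
δ = arcsin(-0.362259) = -21.24°.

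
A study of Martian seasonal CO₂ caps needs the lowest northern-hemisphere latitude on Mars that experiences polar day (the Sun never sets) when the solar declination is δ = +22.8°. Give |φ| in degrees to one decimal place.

Polar day requires cos H₀ = −tan φ tan δ ≤ −1, i.e. tan φ tan δ ≥ 1.
The boundary is |tan φ| · |tan δ| = 1, so |φ| = 90° − |δ| = 90° − 22.8° = 67.2° in the northern hemisphere.

|φ| = 67.2°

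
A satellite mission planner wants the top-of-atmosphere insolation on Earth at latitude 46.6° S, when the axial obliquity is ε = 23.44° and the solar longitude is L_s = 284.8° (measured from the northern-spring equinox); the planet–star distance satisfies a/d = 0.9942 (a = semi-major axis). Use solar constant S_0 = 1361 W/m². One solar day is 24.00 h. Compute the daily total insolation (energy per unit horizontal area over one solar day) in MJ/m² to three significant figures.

Solar declination: sin δ = sin ε · sin L_s = sin 23.44° × sin 284.8° = -0.38459, so δ = -22.618°.
cos h₀ = −tan(-46.6°) tan(-22.618°) = -0.4406, h₀ = 2.0270 rad.
Bracket: h₀ sin ϕ sin δ + cos ϕ cos δ sin h₀ = 2.0270×-0.72657×-0.38459 + 0.68709×0.92309×0.89771 = 0.566408 + 0.569369 = 1.135777.
Inverse-square distance factor (a/d)² = 0.9942² = 0.988434.
Q̄ = (S_0/π) × 0.988434 × [bracket] = (1361/π) × 0.988434 × 1.135777 = 486.35 W/m².
Daily total = Q̄ × 24.00 h × 3600 s/h = 486.35 × 24.00 × 3600 / 10⁶ = 42.02 MJ/m².

42.0 MJ/m²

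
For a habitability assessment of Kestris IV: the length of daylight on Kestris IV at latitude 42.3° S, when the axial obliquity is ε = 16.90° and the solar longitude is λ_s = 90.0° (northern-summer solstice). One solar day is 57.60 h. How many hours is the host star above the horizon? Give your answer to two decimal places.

23.66 h

Solar declination: sin δ = sin ε · sin λ_s = sin 16.90° × sin 90.0° = 0.29070, so δ = +16.900°.
cos H₀ = −tan φ · tan δ = −tan(-42.3°) × tan(+16.900°) = 0.2765, so H₀ = 1.2907 rad = 73.95°.
Daylight = 2H₀/(2π) × 57.60 h = (1.2907/π) × 57.60 = 23.66 h.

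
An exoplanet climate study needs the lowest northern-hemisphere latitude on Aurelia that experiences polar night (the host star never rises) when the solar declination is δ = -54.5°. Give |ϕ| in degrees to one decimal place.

Polar night requires cos h₀ = −tan ϕ tan δ ≥ 1, i.e. tan ϕ tan δ ≤ −1.
The boundary is |tan ϕ| · |tan δ| = 1, so |ϕ| = 90° − |δ| = 90° − 54.5° = 35.5° in the northern hemisphere.

|ϕ| = 35.5°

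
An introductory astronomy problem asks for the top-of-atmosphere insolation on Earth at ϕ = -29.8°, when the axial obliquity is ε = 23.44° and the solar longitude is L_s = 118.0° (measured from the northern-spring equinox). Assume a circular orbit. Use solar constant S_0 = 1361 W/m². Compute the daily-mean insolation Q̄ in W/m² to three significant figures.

Solar declination: sin δ = sin ε · sin L_s = sin 23.44° × sin 118.0° = 0.35123, so δ = +20.562°.
cos h₀ = −tan(-29.8°) tan(+20.562°) = 0.2148, h₀ = 1.3543 rad.
Bracket: h₀ sin ϕ sin δ + cos ϕ cos δ sin h₀ = 1.3543×-0.49697×0.35123 + 0.86777×0.93629×0.97665 = -0.236394 + 0.793513 = 0.557119.
Q̄ = (S_0/π) × [bracket] = (1361/π) × 0.557119 = 241.4 W/m².

Q̄ ≈ 241 W/m²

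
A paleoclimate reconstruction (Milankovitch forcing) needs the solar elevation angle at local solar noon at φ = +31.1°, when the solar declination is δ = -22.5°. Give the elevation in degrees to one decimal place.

At local noon the hour angle is zero, so the zenith angle equals |φ − δ| = |+31.1° − (-22.500°)| = 53.600°.
Elevation = 90° − 53.600° = 36.4°.

36.4°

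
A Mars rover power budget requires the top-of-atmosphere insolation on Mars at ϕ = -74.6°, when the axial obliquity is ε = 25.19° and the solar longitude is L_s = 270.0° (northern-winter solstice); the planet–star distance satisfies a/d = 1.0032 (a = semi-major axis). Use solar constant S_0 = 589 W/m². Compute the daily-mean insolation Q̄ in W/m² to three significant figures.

Solar declination: sin δ = sin ε · sin L_s = sin 25.19° × sin 270.0° = -0.42562, so δ = -25.190°.
cos h₀ = −tan(-74.6°) tan(-25.190°) = -1.7076 ≤ −1 ⇒ polar day, h₀ = π.
Bracket: h₀ sin ϕ sin δ + cos ϕ cos δ sin h₀ = 3.1416×-0.96410×-0.42562 + 0.26556×0.90490×0.00000 = 1.289125 + 0.000000 = 1.289125.
Inverse-square distance factor (a/d)² = 1.0032² = 1.006410.
Q̄ = (S_0/π) × 1.006410 × [bracket] = (589/π) × 1.006410 × 1.289125 = 243.2 W/m².

Q̄ ≈ 243 W/m²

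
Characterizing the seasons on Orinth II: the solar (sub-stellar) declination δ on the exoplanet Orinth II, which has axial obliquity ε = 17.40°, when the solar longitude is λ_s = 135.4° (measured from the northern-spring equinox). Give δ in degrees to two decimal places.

sin δ = sin ε · sin λ_s = sin 17.40° × sin 135.4° = 0.209972.
δ = arcsin(0.209972) = +12.12°.

δ = +12.12°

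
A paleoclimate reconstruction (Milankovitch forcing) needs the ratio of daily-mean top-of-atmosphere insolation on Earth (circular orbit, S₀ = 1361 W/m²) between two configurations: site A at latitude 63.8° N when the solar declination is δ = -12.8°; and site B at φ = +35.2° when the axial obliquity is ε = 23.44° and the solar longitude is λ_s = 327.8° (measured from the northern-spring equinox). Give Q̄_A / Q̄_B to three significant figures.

Q̄_A / Q̄_B ≈ 0.268

— Configuration A (φ=+63.8°):
cos H₀ = −tan(+63.8°) tan(-12.800°) = 0.4617, H₀ = 1.0909 rad.
Bracket: H₀ sin φ sin δ + cos φ cos δ sin H₀ = 1.0909×0.89726×-0.22155 + 0.44151×0.97515×0.88703 = -0.216858 + 0.381901 = 0.165043.
Q̄ = (S₀/π) × [bracket] = (1361/π) × 0.165043 = 71.500 W/m².
— Configuration B (φ=+35.2°):
Solar declination: sin δ = sin ε · sin λ_s = sin 23.44° × sin 327.8° = -0.21197, so δ = -12.238°.
cos H₀ = −tan(+35.2°) tan(-12.238°) = 0.1530, H₀ = 1.4172 rad.
Bracket: H₀ sin φ sin δ + cos φ cos δ sin H₀ = 1.4172×0.57643×-0.21197 + 0.81714×0.97728×0.98823 = -0.173162 + 0.789175 = 0.616013.
Q̄ = (S₀/π) × [bracket] = (1361/π) × 0.616013 = 266.87 W/m².
Ratio Q̄_A / Q̄_B = 71.500 / 266.87 = 0.2679.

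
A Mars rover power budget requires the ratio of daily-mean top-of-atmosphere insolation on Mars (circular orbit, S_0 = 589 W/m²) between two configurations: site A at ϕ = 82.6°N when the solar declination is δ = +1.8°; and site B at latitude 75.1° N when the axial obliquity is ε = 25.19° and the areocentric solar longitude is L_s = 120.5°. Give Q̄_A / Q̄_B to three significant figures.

— Configuration A (ϕ=+82.6°):
cos h₀ = −tan(+82.6°) tan(+1.800°) = -0.2420, h₀ = 1.8152 rad.
Bracket: h₀ sin ϕ sin δ + cos ϕ cos δ sin h₀ = 1.8152×0.99167×0.03141 + 0.12880×0.99951×0.97028 = 0.056540 + 0.124911 = 0.181451.
Q̄ = (S_0/π) × [bracket] = (589/π) × 0.181451 = 34.019 W/m².
— Configuration B (ϕ=+75.1°):
sin δ = sin 25.19° × sin 120.5° = 0.36673, so δ = +21.514°.
cos h₀ = −tan(+75.1°) tan(+21.514°) = -1.4815 ≤ −1 ⇒ polar day, h₀ = π.
Bracket: h₀ sin ϕ sin δ + cos ϕ cos δ sin h₀ = 3.1416×0.96638×0.36673 + 0.25713×0.93033×0.00000 = 1.113385 + 0.000000 = 1.113385.
Q̄ = (S_0/π) × [bracket] = (589/π) × 1.113385 = 208.74 W/m².
Ratio Q̄_A / Q̄_B = 34.019 / 208.74 = 0.1630.

Q̄_A / Q̄_B ≈ 0.163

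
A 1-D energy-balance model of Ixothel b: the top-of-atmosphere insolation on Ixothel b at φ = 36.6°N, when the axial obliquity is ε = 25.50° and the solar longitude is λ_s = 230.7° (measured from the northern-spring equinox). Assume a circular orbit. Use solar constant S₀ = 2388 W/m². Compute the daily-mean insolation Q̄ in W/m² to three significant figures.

Solar declination: sin δ = sin ε · sin λ_s = sin 25.50° × sin 230.7° = -0.33315, so δ = -19.460°.
cos H₀ = −tan(+36.6°) tan(-19.460°) = 0.2624, H₀ = 1.3053 rad.
Bracket: H₀ sin φ sin δ + cos φ cos δ sin H₀ = 1.3053×0.59622×-0.33315 + 0.80282×0.94287×0.96496 = -0.259273 + 0.730431 = 0.471158.
Q̄ = (S₀/π) × [bracket] = (2388/π) × 0.471158 = 358.1 W/m².

Q̄ ≈ 358 W/m²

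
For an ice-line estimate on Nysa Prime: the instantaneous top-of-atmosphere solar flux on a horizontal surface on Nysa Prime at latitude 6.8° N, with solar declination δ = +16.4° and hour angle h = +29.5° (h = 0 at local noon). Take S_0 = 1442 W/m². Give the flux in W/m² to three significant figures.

cos θ_z = sin ϕ sin δ + cos ϕ cos δ cos h = 0.033430 + 0.829071 = 0.862501.
Flux = S_0 · cos θ_z = 1442 × 0.862501 = 1244 W/m².

1.24e+03 W/m²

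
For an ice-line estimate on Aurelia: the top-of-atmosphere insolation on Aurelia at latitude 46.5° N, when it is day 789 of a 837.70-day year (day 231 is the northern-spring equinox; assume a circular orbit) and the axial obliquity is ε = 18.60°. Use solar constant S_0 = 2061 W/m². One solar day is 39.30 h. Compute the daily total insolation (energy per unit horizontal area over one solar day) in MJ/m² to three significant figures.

Solar longitude: L_s = 360° × (789 − 231)/837.70 = 239.799°.
sin δ = sin 18.60° × sin 239.799° = -0.27567, so δ = -16.002°.
cos h₀ = −tan(+46.5°) tan(-16.002°) = 0.3022, h₀ = 1.2638 rad.
Bracket: h₀ sin ϕ sin δ + cos ϕ cos δ sin h₀ = 1.2638×0.72537×-0.27567 + 0.68835×0.96125×0.95324 = -0.252713 + 0.630736 = 0.378023.
Q̄ = (S_0/π) × [bracket] = (2061/π) × 0.378023 = 248.00 W/m².
Daily total = Q̄ × 39.30 h × 3600 s/h = 248.00 × 39.30 × 3600 / 10⁶ = 35.09 MJ/m².

35.1 MJ/m²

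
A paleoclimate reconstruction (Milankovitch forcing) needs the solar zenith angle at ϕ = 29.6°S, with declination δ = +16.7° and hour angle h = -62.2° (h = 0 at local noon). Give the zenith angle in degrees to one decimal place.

cos θ_z = sin ϕ sin δ + cos ϕ cos δ cos h = -0.141939 + 0.388417 = 0.246478.
θ_z = arccos(0.246478) = 75.7°.

θ_z = 75.7°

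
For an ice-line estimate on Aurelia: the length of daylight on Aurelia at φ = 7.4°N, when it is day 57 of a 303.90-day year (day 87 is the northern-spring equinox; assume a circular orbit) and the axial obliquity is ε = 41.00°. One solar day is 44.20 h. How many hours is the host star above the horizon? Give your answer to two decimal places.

21.35 h

Solar longitude: λ_s = 360° × (57 − 87)/303.90 = -35.538°, i.e. -35.538° + 360° = 324.462°.
sin δ = sin 41.00° × sin 324.462° = -0.38133, so δ = -22.416°.
cos H₀ = −tan φ · tan δ = −tan(+7.4°) × tan(-22.416°) = 0.0536, so H₀ = 1.5172 rad = 86.93°.
Daylight = 2H₀/(2π) × 44.20 h = (1.5172/π) × 44.20 = 21.35 h.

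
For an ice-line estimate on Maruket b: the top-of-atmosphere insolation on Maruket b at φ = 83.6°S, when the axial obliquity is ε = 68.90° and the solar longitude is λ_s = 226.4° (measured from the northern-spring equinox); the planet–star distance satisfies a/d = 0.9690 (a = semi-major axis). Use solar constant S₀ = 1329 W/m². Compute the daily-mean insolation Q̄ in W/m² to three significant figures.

Q̄ ≈ 838 W/m²

Solar declination: sin δ = sin ε · sin λ_s = sin 68.90° × sin 226.4° = -0.67562, so δ = -42.502°.
cos H₀ = −tan(-83.6°) tan(-42.502°) = -8.1699 ≤ −1 ⇒ polar day, H₀ = π.
Bracket: H₀ sin φ sin δ + cos φ cos δ sin H₀ = 3.1416×-0.99377×-0.67562 + 0.11147×0.73725×0.00000 = 2.109304 + 0.000000 = 2.109304.
Inverse-square distance factor (a/d)² = 0.9690² = 0.938961.
Q̄ = (S₀/π) × 0.938961 × [bracket] = (1329/π) × 0.938961 × 2.109304 = 837.8 W/m².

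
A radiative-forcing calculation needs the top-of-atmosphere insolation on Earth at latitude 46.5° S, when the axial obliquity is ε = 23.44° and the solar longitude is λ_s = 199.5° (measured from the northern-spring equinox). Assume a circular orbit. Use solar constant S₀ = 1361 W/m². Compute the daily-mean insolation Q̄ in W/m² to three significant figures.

Solar declination: sin δ = sin ε · sin λ_s = sin 23.44° × sin 199.5° = -0.13278, so δ = -7.631°.
cos H₀ = −tan(-46.5°) tan(-7.631°) = -0.1412, H₀ = 1.7124 rad.
Bracket: H₀ sin φ sin δ + cos φ cos δ sin H₀ = 1.7124×-0.72537×-0.13278 + 0.68835×0.99114×0.98998 = 0.164929 + 0.675415 = 0.840344.
Q̄ = (S₀/π) × [bracket] = (1361/π) × 0.840344 = 364.1 W/m².

Q̄ ≈ 364 W/m²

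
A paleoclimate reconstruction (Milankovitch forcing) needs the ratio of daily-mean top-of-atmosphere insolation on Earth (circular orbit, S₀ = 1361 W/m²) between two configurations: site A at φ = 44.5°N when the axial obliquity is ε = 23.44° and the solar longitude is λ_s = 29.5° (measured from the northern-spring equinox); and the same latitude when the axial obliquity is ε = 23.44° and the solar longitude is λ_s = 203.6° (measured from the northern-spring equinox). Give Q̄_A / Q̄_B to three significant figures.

— Configuration A (φ=+44.5°):
Solar declination: sin δ = sin ε · sin λ_s = sin 23.44° × sin 29.5° = 0.19588, so δ = +11.296°.
cos H₀ = −tan(+44.5°) tan(+11.296°) = -0.1963, H₀ = 1.7684 rad.
Bracket: H₀ sin φ sin δ + cos φ cos δ sin H₀ = 1.7684×0.70091×0.19588 + 0.71325×0.98063×0.98055 = 0.242791 + 0.685830 = 0.928621.
Q̄ = (S₀/π) × [bracket] = (1361/π) × 0.928621 = 402.30 W/m².
— Configuration B (φ=+44.5°):
Solar declination: sin δ = sin ε · sin λ_s = sin 23.44° × sin 203.6° = -0.15925, so δ = -9.164°.
cos H₀ = −tan(+44.5°) tan(-9.164°) = 0.1585, H₀ = 1.4116 rad.
Bracket: H₀ sin φ sin δ + cos φ cos δ sin H₀ = 1.4116×0.70091×-0.15925 + 0.71325×0.98724×0.98736 = -0.157563 + 0.695248 = 0.537685.
Q̄ = (S₀/π) × [bracket] = (1361/π) × 0.537685 = 232.94 W/m².
Ratio Q̄_A / Q̄_B = 402.30 / 232.94 = 1.727.

Q̄_A / Q̄_B ≈ 1.73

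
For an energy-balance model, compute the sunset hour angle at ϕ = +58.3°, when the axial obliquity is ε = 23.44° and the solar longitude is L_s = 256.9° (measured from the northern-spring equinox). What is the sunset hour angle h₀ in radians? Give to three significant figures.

Solar declination: sin δ = sin ε · sin L_s = sin 23.44° × sin 256.9° = -0.38744, so δ = -22.795°.
cos h₀ = −tan ϕ · tan δ = −tan(+58.3°) × tan(-22.795°) = 0.6805, so h₀ = 0.8224 rad = 47.12°.

h₀ = 0.822 rad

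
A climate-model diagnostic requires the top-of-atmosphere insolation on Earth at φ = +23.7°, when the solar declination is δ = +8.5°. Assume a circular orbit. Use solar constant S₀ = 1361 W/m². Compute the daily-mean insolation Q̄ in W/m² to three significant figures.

Q̄ ≈ 434 W/m²

cos H₀ = −tan(+23.7°) tan(+8.500°) = -0.0656, H₀ = 1.6364 rad.
Bracket: H₀ sin φ sin δ + cos φ cos δ sin H₀ = 1.6364×0.40195×0.14781 + 0.91566×0.98902×0.99785 = 0.097222 + 0.903659 = 1.000881.
Q̄ = (S₀/π) × [bracket] = (1361/π) × 1.000881 = 433.6 W/m².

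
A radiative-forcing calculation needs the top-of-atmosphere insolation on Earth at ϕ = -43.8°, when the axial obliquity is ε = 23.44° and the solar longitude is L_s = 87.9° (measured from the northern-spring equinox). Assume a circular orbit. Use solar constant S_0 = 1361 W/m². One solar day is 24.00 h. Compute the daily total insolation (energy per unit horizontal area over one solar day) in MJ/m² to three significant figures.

Solar declination: sin δ = sin ε · sin L_s = sin 23.44° × sin 87.9° = 0.39752, so δ = +23.423°.
cos h₀ = −tan(-43.8°) tan(+23.423°) = 0.4154, h₀ = 1.1424 rad.
Bracket: h₀ sin ϕ sin δ + cos ϕ cos δ sin h₀ = 1.1424×-0.69214×0.39752 + 0.72176×0.91759×0.90962 = -0.314319 + 0.602423 = 0.288104.
Q̄ = (S_0/π) × [bracket] = (1361/π) × 0.288104 = 124.81 W/m².
Daily total = Q̄ × 24.00 h × 3600 s/h = 124.81 × 24.00 × 3600 / 10⁶ = 10.78 MJ/m².

10.8 MJ/m²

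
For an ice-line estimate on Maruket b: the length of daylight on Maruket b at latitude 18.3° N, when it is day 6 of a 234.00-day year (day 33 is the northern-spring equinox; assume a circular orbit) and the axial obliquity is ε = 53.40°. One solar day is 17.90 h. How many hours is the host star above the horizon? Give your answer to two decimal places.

7.76 h

Solar longitude: L_s = 360° × (6 − 33)/234.00 = -41.538°, i.e. -41.538° + 360° = 318.462°.
sin δ = sin 53.40° × sin 318.462° = -0.53237, so δ = -32.165°.
cos h₀ = −tan ϕ · tan δ = −tan(+18.3°) × tan(-32.165°) = 0.2080, so h₀ = 1.3613 rad = 78.00°.
Daylight = 2h₀/(2π) × 17.90 h = (1.3613/π) × 17.90 = 7.76 h.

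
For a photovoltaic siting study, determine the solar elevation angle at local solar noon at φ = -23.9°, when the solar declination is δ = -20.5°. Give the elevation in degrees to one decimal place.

At local noon the hour angle is zero, so the zenith angle equals |φ − δ| = |-23.9° − (-20.500°)| = 3.400°.
Elevation = 90° − 3.400° = 86.6°.

86.6°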